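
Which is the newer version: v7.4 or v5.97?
v7.4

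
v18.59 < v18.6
False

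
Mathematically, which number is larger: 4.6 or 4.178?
4.6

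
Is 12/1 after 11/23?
Yes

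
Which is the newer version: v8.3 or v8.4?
v8.4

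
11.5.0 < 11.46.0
True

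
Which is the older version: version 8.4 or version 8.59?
version 8.4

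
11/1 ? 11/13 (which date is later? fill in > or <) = <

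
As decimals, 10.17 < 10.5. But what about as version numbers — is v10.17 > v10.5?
True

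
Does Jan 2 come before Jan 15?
Yes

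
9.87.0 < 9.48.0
False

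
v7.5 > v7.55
False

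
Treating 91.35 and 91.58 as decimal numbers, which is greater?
91.58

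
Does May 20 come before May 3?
No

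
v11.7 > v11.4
True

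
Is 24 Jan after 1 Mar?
No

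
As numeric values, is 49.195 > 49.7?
False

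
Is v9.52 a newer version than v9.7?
Yes. Version numbers are compared segment by segment as integers, not as decimals: minor version 52 > 7, so v9.52 > v9.7 (even though the decimal 9.52 < 9.7).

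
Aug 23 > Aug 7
True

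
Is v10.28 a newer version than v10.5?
Yes. Version numbers are compared segment by segment as integers, not as decimals: minor version 28 > 5, so v10.28 > v10.5 (even though the decimal 10.28 < 10.5).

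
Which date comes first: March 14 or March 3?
March 3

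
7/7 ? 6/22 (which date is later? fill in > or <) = >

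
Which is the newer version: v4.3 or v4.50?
v4.50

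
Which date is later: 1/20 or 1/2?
1/20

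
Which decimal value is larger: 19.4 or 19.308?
19.4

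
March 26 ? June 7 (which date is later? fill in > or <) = <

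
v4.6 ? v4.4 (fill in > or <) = >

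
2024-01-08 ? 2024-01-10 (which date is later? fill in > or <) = <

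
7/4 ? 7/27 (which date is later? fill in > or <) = <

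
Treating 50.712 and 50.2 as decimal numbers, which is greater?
50.712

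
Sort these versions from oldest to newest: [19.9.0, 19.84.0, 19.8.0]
[19.8.0, 19.9.0, 19.84.0]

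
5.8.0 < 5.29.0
True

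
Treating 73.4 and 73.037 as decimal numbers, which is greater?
73.4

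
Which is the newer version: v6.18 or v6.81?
v6.81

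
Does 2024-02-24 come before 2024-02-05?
No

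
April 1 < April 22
True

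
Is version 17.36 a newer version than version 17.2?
Yes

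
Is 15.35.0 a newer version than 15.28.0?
Yes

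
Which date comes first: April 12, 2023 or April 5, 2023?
April 5, 2023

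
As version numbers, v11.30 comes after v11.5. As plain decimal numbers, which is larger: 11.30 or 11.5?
11.5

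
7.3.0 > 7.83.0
False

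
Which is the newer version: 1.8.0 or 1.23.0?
1.23.0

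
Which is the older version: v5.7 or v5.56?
v5.7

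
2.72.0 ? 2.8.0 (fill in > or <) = >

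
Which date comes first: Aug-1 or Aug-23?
Aug-1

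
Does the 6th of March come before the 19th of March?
Yes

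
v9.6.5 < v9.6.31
True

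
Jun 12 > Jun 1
True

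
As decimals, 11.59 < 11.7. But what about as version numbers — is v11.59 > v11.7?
True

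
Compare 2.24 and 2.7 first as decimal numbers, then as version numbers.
As decimals: 2.24 < 2.7. As versions: v2.24 > v2.7 (minor version 24 > 7).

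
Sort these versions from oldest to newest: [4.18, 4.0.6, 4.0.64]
[4.0.6, 4.0.64, 4.18]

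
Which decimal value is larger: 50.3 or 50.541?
50.541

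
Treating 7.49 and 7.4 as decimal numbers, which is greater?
7.49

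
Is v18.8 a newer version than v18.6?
Yes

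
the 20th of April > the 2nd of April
True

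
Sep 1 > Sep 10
False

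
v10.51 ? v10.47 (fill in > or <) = >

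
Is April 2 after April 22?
No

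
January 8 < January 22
True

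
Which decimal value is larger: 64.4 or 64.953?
64.953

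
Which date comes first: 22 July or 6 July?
6 July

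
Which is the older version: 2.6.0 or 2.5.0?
2.5.0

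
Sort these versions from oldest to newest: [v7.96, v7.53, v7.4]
[v7.4, v7.53, v7.96]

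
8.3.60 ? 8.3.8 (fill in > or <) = >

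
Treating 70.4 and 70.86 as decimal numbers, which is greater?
70.86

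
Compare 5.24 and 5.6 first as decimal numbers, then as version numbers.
As decimals: 5.24 < 5.6. As versions: v5.24 > v5.6 (minor version 24 > 6).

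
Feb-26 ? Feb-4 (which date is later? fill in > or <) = >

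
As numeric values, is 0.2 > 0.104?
True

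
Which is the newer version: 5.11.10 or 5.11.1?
5.11.10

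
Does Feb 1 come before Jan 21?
No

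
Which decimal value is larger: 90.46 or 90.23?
90.46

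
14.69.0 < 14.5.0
False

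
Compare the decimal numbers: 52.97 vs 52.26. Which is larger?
52.97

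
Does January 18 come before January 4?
No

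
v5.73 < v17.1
True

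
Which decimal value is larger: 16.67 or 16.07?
16.67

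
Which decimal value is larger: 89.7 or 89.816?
89.816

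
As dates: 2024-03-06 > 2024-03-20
False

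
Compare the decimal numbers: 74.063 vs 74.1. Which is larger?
74.1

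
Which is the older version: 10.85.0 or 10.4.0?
10.4.0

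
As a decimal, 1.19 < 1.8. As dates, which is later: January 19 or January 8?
January 19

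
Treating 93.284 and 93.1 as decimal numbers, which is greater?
93.284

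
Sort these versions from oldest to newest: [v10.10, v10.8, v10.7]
[v10.7, v10.8, v10.10]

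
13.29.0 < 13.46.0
True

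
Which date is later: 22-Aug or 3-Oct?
3-Oct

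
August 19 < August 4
False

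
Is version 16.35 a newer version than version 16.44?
No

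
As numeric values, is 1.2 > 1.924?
False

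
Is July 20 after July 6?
Yes. Day 20 comes after day 6 in July — this is a date comparison, not a decimal one (the decimal 7.20 would be smaller than 7.6).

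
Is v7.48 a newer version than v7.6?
Yes. Version numbers are compared segment by segment as integers, not as decimals: minor version 48 > 6, so v7.48 > v7.6 (even though the decimal 7.48 < 7.6).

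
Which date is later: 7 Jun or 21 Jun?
21 Jun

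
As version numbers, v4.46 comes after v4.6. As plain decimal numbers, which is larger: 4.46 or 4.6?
4.6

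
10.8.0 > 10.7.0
True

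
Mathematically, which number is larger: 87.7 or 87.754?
87.754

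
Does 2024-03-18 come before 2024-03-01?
No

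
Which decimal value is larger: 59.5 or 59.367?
59.5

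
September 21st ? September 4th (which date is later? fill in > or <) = >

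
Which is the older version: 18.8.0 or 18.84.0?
18.8.0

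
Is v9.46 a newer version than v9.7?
Yes. Version numbers are compared segment by segment as integers, not as decimals: minor version 46 > 7, so v9.46 > v9.7 (even though the decimal 9.46 < 9.7).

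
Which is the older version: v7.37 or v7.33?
v7.33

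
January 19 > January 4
True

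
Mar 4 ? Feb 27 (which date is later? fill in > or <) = >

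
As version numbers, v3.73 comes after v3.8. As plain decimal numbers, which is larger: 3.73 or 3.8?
3.8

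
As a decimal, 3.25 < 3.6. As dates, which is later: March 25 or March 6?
March 25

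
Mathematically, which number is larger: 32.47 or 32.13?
32.47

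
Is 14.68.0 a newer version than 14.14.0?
Yes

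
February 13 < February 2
False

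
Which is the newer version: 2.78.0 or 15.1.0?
15.1.0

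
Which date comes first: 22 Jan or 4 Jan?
4 Jan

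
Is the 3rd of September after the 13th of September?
No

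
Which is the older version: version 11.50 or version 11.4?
version 11.4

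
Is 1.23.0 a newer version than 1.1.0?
Yes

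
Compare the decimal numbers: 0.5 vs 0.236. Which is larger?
0.5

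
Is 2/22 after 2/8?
Yes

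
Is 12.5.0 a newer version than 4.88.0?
Yes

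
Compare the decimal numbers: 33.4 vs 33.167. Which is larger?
33.4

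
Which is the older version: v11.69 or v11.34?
v11.34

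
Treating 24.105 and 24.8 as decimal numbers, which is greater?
24.8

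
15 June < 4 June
False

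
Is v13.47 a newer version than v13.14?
Yes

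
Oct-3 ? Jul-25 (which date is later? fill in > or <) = >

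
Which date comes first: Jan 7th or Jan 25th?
Jan 7th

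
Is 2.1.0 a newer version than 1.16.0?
Yes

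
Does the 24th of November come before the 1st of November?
No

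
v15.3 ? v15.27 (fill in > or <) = <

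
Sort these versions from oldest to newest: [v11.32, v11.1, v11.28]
[v11.1, v11.28, v11.32]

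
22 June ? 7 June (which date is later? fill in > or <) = >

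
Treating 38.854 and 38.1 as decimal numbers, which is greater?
38.854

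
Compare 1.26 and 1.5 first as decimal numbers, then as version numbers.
As decimals: 1.26 < 1.5. As versions: v1.26 > v1.5 (minor version 26 > 5).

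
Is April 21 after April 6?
Yes. Day 21 comes after day 6 in April — this is a date comparison, not a decimal one (the decimal 4.21 would be smaller than 4.6).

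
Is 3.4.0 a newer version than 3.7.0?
No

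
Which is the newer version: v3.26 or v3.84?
v3.84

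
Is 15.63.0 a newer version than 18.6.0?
No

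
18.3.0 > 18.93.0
False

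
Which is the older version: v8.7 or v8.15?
v8.7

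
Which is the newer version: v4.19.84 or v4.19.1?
v4.19.84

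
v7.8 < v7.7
False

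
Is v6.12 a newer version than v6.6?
Yes. Version numbers are compared segment by segment as integers, not as decimals: minor version 12 > 6, so v6.12 > v6.6 (even though the decimal 6.12 < 6.6).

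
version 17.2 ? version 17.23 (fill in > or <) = <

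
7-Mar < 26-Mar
True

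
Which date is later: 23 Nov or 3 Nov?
23 Nov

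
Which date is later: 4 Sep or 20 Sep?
20 Sep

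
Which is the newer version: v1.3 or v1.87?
v1.87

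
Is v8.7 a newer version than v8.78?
No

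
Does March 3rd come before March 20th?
Yes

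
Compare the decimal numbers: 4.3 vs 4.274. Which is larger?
4.3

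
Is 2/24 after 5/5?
No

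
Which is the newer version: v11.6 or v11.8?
v11.8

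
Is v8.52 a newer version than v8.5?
Yes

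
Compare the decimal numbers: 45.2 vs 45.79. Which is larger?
45.79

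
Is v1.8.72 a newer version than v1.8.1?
Yes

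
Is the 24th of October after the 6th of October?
Yes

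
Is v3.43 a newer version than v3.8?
Yes. Version numbers are compared segment by segment as integers, not as decimals: minor version 43 > 8, so v3.43 > v3.8 (even though the decimal 3.43 < 3.8).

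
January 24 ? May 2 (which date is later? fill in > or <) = <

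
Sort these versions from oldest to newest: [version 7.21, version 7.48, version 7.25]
[version 7.21, version 7.25, version 7.48]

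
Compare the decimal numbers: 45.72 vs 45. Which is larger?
45.72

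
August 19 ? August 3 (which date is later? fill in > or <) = >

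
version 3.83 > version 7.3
False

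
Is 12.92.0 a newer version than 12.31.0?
Yes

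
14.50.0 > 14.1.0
True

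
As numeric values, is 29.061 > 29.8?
False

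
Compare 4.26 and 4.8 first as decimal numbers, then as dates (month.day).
As decimals: 4.26 < 4.8. As dates: 4/26 is later than 4/8 (day 26 > day 8).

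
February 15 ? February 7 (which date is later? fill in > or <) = >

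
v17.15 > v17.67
False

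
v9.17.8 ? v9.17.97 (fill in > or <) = <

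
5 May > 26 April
True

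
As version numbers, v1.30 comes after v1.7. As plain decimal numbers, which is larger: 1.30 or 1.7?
1.7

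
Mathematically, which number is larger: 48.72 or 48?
48.72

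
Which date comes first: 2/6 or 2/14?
2/6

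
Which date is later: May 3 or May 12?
May 12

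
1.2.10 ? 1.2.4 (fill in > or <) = >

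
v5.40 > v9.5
False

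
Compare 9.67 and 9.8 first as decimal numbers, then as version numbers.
As decimals: 9.67 < 9.8. As versions: v9.67 > v9.8 (minor version 67 > 8).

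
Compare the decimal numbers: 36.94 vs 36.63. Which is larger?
36.94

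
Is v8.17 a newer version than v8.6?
Yes. Version numbers are compared segment by segment as integers, not as decimals: minor version 17 > 6, so v8.17 > v8.6 (even though the decimal 8.17 < 8.6).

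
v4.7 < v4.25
True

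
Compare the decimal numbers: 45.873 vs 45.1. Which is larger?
45.873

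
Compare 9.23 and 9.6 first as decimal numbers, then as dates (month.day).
As decimals: 9.23 < 9.6. As dates: 9/23 is later than 9/6 (day 23 > day 6).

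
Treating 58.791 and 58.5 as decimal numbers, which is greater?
58.791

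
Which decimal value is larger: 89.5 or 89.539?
89.539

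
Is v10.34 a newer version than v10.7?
Yes. Version numbers are compared segment by segment as integers, not as decimals: minor version 34 > 7, so v10.34 > v10.7 (even though the decimal 10.34 < 10.7).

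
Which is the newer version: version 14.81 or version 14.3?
version 14.81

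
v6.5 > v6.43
False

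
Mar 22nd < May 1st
True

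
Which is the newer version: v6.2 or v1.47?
v6.2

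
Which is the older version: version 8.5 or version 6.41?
version 6.41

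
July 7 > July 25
False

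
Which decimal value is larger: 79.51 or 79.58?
79.58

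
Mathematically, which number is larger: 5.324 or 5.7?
5.7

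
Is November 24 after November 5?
Yes. Day 24 comes after day 5 in November — this is a date comparison, not a decimal one (the decimal 11.24 would be smaller than 11.5).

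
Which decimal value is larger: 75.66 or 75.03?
75.66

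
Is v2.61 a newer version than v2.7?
Yes. Version numbers are compared segment by segment as integers, not as decimals: minor version 61 > 7, so v2.61 > v2.7 (even though the decimal 2.61 < 2.7).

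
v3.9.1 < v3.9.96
True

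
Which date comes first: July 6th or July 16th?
July 6th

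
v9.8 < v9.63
True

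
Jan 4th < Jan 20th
True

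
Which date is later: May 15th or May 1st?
May 15th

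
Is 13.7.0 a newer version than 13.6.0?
Yes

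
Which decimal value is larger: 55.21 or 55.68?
55.68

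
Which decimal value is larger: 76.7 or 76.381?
76.7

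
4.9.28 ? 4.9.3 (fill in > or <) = >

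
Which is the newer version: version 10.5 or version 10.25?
version 10.25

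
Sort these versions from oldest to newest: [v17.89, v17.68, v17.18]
[v17.18, v17.68, v17.89]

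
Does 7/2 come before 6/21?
No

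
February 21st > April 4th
False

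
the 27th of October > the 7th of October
True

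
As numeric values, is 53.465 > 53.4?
True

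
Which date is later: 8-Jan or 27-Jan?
27-Jan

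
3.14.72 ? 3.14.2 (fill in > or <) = >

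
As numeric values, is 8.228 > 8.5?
False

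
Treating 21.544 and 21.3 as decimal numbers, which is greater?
21.544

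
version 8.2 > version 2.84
True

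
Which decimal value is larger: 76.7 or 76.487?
76.7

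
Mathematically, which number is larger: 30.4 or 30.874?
30.874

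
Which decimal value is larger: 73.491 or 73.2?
73.491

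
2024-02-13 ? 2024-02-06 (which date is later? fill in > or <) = >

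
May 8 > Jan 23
True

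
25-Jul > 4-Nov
False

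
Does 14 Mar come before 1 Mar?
No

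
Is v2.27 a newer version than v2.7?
Yes. Version numbers are compared segment by segment as integers, not as decimals: minor version 27 > 7, so v2.27 > v2.7 (even though the decimal 2.27 < 2.7).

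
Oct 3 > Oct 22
False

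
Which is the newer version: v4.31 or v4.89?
v4.89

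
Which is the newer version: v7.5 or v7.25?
v7.25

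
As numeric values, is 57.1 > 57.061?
True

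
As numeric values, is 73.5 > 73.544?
False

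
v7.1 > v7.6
False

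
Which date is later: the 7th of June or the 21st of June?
the 21st of June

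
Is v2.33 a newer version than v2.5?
Yes. Version numbers are compared segment by segment as integers, not as decimals: minor version 33 > 5, so v2.33 > v2.5 (even though the decimal 2.33 < 2.5).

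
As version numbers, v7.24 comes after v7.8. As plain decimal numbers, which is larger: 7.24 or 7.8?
7.8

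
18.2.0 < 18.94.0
True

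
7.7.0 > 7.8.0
False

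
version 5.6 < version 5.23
True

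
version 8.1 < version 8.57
True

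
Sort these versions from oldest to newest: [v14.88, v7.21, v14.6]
[v7.21, v14.6, v14.88]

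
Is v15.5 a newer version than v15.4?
Yes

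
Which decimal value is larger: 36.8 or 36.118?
36.8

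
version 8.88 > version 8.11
True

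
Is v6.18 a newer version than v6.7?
Yes. Version numbers are compared segment by segment as integers, not as decimals: minor version 18 > 7, so v6.18 > v6.7 (even though the decimal 6.18 < 6.7).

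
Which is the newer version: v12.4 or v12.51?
v12.51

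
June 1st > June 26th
False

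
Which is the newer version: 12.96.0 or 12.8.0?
12.96.0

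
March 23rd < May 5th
True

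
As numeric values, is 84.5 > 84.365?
True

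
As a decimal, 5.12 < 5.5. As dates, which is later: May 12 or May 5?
May 12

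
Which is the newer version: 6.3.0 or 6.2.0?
6.3.0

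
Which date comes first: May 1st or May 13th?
May 1st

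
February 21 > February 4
True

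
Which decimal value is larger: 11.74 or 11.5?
11.74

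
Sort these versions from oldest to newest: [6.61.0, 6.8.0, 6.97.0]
[6.8.0, 6.61.0, 6.97.0]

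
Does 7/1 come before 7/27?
Yes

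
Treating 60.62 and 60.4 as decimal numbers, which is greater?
60.62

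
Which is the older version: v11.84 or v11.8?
v11.8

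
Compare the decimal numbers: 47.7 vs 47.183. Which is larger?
47.7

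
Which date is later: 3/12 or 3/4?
3/12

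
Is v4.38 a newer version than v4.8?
Yes. Version numbers are compared segment by segment as integers, not as decimals: minor version 38 > 8, so v4.38 > v4.8 (even though the decimal 4.38 < 4.8).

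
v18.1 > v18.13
False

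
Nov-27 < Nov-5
False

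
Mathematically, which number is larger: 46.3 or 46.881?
46.881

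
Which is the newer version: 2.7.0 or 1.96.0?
2.7.0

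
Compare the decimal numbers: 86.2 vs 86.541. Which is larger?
86.541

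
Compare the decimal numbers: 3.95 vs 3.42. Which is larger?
3.95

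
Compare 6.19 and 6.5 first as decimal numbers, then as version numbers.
As decimals: 6.19 < 6.5. As versions: v6.19 > v6.5 (minor version 19 > 5).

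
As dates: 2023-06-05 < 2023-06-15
True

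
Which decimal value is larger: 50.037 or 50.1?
50.1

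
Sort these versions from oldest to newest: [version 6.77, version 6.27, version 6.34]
[version 6.27, version 6.34, version 6.77]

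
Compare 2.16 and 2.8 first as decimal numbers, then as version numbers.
As decimals: 2.16 < 2.8. As versions: v2.16 > v2.8 (minor version 16 > 8).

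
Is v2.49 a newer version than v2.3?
Yes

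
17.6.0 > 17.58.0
False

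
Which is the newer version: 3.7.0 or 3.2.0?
3.7.0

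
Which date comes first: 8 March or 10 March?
8 March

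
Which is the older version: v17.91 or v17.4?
v17.4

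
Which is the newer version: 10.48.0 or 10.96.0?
10.96.0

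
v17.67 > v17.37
True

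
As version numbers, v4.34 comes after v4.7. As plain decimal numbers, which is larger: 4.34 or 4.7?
4.7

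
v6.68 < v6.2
False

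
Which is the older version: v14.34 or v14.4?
v14.4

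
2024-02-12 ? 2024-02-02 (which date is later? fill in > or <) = >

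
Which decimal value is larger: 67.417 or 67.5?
67.5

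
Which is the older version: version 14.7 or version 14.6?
version 14.6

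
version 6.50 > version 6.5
True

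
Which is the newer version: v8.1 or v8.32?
v8.32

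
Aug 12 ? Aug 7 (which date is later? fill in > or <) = >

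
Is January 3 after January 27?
No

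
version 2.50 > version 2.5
True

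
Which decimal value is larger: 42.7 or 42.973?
42.973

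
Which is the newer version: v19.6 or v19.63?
v19.63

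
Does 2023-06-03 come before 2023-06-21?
Yes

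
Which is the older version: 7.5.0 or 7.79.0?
7.5.0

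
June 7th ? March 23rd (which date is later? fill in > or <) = >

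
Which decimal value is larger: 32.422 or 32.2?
32.422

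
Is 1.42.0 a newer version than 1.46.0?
No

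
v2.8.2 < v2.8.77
True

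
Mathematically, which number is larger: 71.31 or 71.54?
71.54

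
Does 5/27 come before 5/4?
No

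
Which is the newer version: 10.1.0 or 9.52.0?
10.1.0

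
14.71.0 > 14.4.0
True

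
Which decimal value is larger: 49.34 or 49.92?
49.92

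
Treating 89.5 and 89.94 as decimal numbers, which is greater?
89.94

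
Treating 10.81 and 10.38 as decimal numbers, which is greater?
10.81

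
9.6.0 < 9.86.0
True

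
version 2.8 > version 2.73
False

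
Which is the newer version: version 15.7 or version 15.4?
version 15.7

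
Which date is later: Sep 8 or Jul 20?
Sep 8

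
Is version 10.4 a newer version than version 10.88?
No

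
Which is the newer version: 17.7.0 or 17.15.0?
17.15.0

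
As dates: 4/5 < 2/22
False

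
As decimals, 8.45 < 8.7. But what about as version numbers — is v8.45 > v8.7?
True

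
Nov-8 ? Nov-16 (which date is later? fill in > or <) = <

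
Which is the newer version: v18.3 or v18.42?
v18.42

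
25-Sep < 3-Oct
True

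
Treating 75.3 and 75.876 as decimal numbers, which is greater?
75.876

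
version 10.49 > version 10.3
True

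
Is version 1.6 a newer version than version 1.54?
No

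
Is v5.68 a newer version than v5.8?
Yes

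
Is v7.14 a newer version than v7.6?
Yes. Version numbers are compared segment by segment as integers, not as decimals: minor version 14 > 6, so v7.14 > v7.6 (even though the decimal 7.14 < 7.6).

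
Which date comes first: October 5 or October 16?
October 5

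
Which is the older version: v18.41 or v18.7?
v18.7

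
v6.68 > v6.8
True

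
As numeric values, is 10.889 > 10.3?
True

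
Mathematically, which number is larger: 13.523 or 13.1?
13.523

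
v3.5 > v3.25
False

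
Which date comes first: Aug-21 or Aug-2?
Aug-2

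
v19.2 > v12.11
True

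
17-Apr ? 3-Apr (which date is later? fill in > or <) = >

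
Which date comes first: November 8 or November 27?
November 8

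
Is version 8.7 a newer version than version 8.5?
Yes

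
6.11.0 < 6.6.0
False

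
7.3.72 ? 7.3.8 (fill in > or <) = >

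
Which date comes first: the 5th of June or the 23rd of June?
the 5th of June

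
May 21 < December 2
True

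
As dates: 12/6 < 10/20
False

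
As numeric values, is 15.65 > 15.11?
True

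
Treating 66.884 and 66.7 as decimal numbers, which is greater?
66.884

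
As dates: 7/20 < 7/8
False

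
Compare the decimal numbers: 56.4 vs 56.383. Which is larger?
56.4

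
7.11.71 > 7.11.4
True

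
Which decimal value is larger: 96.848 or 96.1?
96.848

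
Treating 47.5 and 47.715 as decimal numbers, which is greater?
47.715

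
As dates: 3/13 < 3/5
False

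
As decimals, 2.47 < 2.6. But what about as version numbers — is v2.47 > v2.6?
True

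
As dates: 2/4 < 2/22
True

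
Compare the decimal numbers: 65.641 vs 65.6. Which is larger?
65.641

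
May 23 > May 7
True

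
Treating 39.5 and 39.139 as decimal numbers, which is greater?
39.5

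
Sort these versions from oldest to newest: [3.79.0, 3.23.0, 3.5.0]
[3.5.0, 3.23.0, 3.79.0]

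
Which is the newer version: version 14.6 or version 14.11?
version 14.11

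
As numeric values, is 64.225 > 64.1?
True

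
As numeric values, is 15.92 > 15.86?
True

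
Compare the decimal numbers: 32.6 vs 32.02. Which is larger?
32.6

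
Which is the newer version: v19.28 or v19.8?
v19.28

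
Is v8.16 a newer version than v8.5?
Yes. Version numbers are compared segment by segment as integers, not as decimals: minor version 16 > 5, so v8.16 > v8.5 (even though the decimal 8.16 < 8.5).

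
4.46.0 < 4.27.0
False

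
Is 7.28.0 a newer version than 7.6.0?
Yes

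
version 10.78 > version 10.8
True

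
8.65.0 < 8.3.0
False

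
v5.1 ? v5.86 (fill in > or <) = <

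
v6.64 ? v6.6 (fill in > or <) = >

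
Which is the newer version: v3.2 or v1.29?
v3.2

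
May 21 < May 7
False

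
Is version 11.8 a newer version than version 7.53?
Yes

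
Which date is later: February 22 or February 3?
February 22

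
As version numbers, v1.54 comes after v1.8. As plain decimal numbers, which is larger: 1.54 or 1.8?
1.8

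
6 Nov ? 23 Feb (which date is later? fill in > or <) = >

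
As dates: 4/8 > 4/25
False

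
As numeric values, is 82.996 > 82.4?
True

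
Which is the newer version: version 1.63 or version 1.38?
version 1.63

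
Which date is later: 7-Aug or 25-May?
7-Aug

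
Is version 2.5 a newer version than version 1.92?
Yes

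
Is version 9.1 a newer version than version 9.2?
No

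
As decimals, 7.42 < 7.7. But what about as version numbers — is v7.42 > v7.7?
True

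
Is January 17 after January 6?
Yes. Day 17 comes after day 6 in January — this is a date comparison, not a decimal one (the decimal 1.17 would be smaller than 1.6).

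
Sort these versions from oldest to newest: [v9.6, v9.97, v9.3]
[v9.3, v9.6, v9.97]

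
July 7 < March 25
False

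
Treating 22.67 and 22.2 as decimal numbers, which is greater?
22.67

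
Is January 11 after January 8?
Yes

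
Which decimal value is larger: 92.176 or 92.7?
92.7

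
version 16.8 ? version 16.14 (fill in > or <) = <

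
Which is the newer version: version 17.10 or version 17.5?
version 17.10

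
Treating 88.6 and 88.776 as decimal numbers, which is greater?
88.776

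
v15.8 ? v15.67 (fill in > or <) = <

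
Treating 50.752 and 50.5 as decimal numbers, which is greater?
50.752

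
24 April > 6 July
False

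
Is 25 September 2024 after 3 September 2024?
Yes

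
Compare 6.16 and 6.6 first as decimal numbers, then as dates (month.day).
As decimals: 6.16 < 6.6. As dates: 6/16 is later than 6/6 (day 16 > day 6).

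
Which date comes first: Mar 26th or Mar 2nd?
Mar 2nd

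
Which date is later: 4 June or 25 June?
25 June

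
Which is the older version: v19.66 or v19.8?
v19.8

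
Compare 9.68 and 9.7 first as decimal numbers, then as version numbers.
As decimals: 9.68 < 9.7. As versions: v9.68 > v9.7 (minor version 68 > 7).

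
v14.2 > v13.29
True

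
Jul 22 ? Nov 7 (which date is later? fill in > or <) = <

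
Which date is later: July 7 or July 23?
July 23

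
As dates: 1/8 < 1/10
True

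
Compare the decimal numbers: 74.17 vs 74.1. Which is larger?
74.17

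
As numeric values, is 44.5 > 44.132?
True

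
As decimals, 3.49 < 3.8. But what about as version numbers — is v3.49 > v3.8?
True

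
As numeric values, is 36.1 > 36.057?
True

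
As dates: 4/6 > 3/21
True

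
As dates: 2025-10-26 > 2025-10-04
True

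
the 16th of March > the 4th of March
True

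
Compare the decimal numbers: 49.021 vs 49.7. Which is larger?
49.7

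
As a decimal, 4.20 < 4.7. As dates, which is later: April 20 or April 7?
April 20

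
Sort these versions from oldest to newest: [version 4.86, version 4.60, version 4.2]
[version 4.2, version 4.60, version 4.86]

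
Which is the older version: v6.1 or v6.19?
v6.1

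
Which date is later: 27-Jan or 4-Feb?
4-Feb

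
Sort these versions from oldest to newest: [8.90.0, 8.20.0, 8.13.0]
[8.13.0, 8.20.0, 8.90.0]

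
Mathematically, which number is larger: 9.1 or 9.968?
9.968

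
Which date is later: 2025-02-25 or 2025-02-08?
2025-02-25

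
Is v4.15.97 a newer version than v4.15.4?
Yes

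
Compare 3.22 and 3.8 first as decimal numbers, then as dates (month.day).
As decimals: 3.22 < 3.8. As dates: 3/22 is later than 3/8 (day 22 > day 8).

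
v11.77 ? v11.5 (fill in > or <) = >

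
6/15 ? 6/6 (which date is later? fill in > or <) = >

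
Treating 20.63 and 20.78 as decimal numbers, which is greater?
20.78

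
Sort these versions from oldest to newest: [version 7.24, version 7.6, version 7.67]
[version 7.6, version 7.24, version 7.67]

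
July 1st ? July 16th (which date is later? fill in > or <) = <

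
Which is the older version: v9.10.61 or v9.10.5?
v9.10.5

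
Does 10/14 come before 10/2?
No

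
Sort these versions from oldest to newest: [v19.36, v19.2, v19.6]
[v19.2, v19.6, v19.36]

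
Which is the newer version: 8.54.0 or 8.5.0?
8.54.0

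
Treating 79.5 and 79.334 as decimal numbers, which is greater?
79.5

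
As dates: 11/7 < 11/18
True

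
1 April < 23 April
True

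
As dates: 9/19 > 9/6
True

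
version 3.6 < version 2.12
False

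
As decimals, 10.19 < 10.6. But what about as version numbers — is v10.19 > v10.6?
True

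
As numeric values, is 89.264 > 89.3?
False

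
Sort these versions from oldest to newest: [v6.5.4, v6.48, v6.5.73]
[v6.5.4, v6.5.73, v6.48]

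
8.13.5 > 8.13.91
False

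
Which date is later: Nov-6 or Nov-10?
Nov-10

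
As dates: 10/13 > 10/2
True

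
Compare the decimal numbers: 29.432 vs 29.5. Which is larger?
29.5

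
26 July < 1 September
True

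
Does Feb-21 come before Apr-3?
Yes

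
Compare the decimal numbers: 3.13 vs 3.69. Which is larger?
3.69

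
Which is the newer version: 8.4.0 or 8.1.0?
8.4.0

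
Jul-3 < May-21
False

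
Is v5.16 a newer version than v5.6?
Yes. Version numbers are compared segment by segment as integers, not as decimals: minor version 16 > 6, so v5.16 > v5.6 (even though the decimal 5.16 < 5.6).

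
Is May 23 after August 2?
No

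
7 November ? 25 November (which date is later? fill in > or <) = <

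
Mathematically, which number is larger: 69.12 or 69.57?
69.57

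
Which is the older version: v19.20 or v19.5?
v19.5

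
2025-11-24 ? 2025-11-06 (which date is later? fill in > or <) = >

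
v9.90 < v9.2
False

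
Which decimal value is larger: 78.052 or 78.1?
78.1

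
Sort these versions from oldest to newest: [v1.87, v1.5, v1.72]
[v1.5, v1.72, v1.87]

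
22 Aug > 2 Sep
False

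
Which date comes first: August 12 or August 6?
August 6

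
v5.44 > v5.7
True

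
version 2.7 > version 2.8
False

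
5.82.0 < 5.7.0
False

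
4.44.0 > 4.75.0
False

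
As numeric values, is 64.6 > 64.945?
False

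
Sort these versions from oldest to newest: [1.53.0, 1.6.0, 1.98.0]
[1.6.0, 1.53.0, 1.98.0]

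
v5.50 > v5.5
True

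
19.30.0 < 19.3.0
False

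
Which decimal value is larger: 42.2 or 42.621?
42.621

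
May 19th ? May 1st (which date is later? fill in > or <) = >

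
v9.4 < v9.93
True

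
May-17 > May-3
True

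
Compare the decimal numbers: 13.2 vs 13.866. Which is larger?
13.866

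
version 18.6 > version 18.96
False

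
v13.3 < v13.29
True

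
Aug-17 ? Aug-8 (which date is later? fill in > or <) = >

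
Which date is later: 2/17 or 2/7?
2/17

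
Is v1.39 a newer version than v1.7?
Yes. Version numbers are compared segment by segment as integers, not as decimals: minor version 39 > 7, so v1.39 > v1.7 (even though the decimal 1.39 < 1.7).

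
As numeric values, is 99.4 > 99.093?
True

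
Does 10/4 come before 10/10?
Yes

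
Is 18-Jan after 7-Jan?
Yes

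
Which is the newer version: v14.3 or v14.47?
v14.47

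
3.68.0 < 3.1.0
False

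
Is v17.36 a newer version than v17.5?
Yes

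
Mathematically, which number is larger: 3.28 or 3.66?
3.66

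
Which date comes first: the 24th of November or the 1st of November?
the 1st of November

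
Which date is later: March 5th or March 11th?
March 11th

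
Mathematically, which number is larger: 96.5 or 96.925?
96.925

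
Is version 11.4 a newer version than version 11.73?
No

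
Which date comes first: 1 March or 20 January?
20 January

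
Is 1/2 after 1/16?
No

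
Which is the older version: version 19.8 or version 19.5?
version 19.5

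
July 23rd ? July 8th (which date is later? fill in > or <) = >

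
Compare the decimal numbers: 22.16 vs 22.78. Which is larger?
22.78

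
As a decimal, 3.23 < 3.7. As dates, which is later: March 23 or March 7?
March 23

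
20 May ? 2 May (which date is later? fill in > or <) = >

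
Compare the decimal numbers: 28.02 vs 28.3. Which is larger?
28.3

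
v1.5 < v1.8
True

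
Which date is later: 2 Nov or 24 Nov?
24 Nov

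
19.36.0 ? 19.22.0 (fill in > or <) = >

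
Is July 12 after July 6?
Yes. Day 12 comes after day 6 in July — this is a date comparison, not a decimal one (the decimal 7.12 would be smaller than 7.6).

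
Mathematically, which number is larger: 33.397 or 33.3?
33.397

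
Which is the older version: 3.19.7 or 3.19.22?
3.19.7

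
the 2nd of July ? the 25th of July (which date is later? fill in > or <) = <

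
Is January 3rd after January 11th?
No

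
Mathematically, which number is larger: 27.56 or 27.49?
27.56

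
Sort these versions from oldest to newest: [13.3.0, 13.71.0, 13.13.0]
[13.3.0, 13.13.0, 13.71.0]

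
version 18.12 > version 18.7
True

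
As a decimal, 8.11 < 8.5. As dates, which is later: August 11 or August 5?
August 11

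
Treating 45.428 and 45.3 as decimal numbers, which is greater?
45.428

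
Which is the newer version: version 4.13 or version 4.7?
version 4.13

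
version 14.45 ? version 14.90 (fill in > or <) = <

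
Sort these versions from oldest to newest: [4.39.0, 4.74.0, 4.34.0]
[4.34.0, 4.39.0, 4.74.0]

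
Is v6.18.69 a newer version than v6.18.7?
Yes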